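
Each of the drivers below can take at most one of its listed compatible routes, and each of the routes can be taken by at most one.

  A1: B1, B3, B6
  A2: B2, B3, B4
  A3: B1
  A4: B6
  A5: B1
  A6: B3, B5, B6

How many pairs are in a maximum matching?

5

Unit-capacity flow: source→left, listed edges, right→sink; max matching = max flow.
Augmenting path A1→B1 (+1); matched 1.
Augmenting path A2→B2 (+1); matched 2.
Augmenting path A4→B6 (+1); matched 3.
Augmenting path A6→B3 (+1); matched 4.
Augmenting path A3→B1→A1→B3→A6→B5 (+1); matched 5.
No augmenting path remains; maximum matching = 5.
König certificate: {A1, A2, A4, A6, B1} is a vertex cover of size 5 (every listed pair touches it), so no matching can be larger.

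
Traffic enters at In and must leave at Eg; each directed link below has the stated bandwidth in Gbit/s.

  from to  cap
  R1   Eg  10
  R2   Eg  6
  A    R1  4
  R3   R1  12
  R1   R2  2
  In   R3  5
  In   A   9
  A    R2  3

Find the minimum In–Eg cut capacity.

12

Augment In→A→R2→Eg: bottleneck 3, flow now 3.
Augment In→A→R1→Eg: bottleneck 4, flow now 7.
Augment In→R3→R1→Eg: bottleneck 5, flow now 12.
No augmenting path remains; maximum flow = 12.
By max-flow min-cut, the minimum cut capacity equals the max flow.
In the residual graph, reachable from In: {In, A}.
Min-cut edges: In→R3 (5), A→R2 (3), A→R1 (4); capacity 5 + 3 + 4 = 12.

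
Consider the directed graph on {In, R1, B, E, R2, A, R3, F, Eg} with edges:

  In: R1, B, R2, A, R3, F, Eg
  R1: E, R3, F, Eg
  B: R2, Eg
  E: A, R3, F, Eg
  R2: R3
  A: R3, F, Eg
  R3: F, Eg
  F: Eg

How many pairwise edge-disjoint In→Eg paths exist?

Assign every edge capacity 1; by Menger, the answer equals the max flow.
Path In→Eg (+1); total 1.
Path In→R1→Eg (+1); total 2.
Path In→B→Eg (+1); total 3.
Path In→A→Eg (+1); total 4.
Path In→R3→Eg (+1); total 5.
Path In→F→Eg (+1); total 6.
No residual In→Eg path; max flow = 6.
Certifying cut of size 6: {F→Eg, In→A, In→B, In→Eg, In→R1, R3→Eg}.

6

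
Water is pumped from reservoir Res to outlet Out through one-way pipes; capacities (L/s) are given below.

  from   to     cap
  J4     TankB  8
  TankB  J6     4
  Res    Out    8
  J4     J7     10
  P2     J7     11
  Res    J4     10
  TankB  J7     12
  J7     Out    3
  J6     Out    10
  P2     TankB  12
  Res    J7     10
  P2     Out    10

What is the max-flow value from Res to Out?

Augment Res→Out: bottleneck 8, flow now 8.
Augment Res→J7→Out: bottleneck 3, flow now 11.
Augment Res→J4→TankB→J6→Out: bottleneck 4, flow now 15.
No augmenting path remains; maximum flow = 15.
In the residual graph, reachable from Res: {Res, J4, TankB, J7}.
Min-cut edges: Res→Out (8), TankB→J6 (4), J7→Out (3); capacity 8 + 4 + 3 = 15.
This cut is saturated, so no flow can exceed 15.

15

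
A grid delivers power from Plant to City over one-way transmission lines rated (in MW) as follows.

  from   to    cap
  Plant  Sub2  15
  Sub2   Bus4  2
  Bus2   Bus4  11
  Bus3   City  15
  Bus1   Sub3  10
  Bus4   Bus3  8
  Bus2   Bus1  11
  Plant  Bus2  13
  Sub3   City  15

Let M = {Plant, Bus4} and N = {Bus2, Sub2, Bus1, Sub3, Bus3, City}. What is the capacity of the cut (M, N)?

36

Edges leaving {Plant, Bus4}: Plant→Bus2 (13), Plant→Sub2 (15), Bus4→Bus3 (8).
Cut capacity = 13 + 15 + 8 = 36.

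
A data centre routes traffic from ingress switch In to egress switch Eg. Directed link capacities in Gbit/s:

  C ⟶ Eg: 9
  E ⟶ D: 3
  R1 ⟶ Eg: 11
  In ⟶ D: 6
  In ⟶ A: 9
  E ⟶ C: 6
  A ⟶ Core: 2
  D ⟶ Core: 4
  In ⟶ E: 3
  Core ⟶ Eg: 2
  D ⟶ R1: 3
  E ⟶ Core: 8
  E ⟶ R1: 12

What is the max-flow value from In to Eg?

Augment In→E→R1→Eg: bottleneck 3, flow now 3.
Augment In→A→Core→Eg: bottleneck 2, flow now 5.
Augment In→D→R1→Eg: bottleneck 3, flow now 8.
No augmenting path remains; maximum flow = 8.
In the residual graph, reachable from In: {In, A, D, Core}.
Min-cut edges: In→E (3), D→R1 (3), Core→Eg (2); capacity 3 + 3 + 2 = 8.
This cut is saturated, so no flow can exceed 8.

8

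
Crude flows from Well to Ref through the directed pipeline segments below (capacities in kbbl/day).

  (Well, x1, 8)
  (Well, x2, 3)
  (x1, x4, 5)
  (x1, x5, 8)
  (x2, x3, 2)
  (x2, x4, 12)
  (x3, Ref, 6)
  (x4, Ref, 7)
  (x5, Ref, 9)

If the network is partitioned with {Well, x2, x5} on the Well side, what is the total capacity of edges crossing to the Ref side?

Edges leaving {Well, x2, x5}: Well→x1 (8), x2→x3 (2), x2→x4 (12), x5→Ref (9).
Cut capacity = 8 + 2 + 12 + 9 = 31.

31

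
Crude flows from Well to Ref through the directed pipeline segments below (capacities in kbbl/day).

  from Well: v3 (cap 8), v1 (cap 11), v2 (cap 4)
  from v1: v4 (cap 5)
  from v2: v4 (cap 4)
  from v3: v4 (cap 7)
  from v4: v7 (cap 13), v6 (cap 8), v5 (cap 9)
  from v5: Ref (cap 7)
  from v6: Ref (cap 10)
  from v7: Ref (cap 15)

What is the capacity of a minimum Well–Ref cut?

Augment Well→v1→v4→v5→Ref: bottleneck 5, flow now 5.
Augment Well→v2→v4→v5→Ref: bottleneck 2, flow now 7.
Augment Well→v2→v4→v6→Ref: bottleneck 2, flow now 9.
Augment Well→v3→v4→v6→Ref: bottleneck 6, flow now 15.
Augment Well→v3→v4→v7→Ref: bottleneck 1, flow now 16.
No augmenting path remains; maximum flow = 16.
By max-flow min-cut, the minimum cut capacity equals the max flow.
In the residual graph, reachable from Well: {Well, v1, v3}.
Min-cut edges: Well→v2 (4), v1→v4 (5), v3→v4 (7); capacity 4 + 5 + 7 = 16.

16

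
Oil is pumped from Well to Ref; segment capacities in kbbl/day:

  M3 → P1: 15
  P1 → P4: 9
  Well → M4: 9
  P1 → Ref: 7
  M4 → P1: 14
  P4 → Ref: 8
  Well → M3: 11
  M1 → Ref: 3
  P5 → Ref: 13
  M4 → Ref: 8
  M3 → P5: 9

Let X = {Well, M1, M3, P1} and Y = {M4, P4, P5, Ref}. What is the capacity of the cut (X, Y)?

37

Edges leaving {Well, M1, M3, P1}: Well→M4 (9), M1→Ref (3), M3→P5 (9), P1→P4 (9), P1→Ref (7).
Cut capacity = 9 + 3 + 9 + 9 + 7 = 37.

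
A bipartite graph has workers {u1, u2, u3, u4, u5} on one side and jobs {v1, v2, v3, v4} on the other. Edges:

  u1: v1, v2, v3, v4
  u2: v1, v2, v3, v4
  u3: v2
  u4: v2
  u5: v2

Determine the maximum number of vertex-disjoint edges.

Unit-capacity flow: source→left, listed edges, right→sink; max matching = max flow.
Augmenting path u1→v1 (+1); matched 1.
Augmenting path u2→v2 (+1); matched 2.
Augmenting path u3→v2→u2→v3 (+1); matched 3.
No augmenting path remains; maximum matching = 3.
König certificate: {u1, u2, v2} is a vertex cover of size 3 (every listed pair touches it), so no matching can be larger.

3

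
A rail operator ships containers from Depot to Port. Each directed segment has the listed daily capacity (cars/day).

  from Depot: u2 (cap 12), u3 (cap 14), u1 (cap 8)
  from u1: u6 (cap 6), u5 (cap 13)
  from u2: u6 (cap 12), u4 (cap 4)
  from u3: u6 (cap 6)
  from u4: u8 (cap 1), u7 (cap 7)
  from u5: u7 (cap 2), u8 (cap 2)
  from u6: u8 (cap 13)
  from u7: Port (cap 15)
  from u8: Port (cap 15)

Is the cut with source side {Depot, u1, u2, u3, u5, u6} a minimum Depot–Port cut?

Given cut capacity: 4 + 2 + 2 + 13 = 21.
Augment Depot→u1→u5→u7→Port: bottleneck 2, flow now 2.
Augment Depot→u1→u5→u8→Port: bottleneck 2, flow now 4.
Augment Depot→u1→u6→u8→Port: bottleneck 4, flow now 8.
Augment Depot→u2→u4→u7→Port: bottleneck 4, flow now 12.
Augment Depot→u2→u6→u8→Port: bottleneck 8, flow now 20.
Augment Depot→u3→u6→u8→Port: bottleneck 1, flow now 21.
No augmenting path remains; maximum flow = 21.
Cut capacity 21 equals the max flow, so it is a minimum cut.

Yes — it is a minimum cut (capacity 21).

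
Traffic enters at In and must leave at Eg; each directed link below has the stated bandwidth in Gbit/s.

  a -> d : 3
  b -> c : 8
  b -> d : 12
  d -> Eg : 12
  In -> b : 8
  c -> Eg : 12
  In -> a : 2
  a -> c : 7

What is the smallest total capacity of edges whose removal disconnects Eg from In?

10

Augment In→a→c→Eg: bottleneck 2, flow now 2.
Augment In→b→c→Eg: bottleneck 8, flow now 10.
No augmenting path remains; maximum flow = 10.
By max-flow min-cut, the minimum cut capacity equals the max flow.
In the residual graph, reachable from In: {In}.
Min-cut edges: In→a (2), In→b (8); capacity 2 + 8 = 10.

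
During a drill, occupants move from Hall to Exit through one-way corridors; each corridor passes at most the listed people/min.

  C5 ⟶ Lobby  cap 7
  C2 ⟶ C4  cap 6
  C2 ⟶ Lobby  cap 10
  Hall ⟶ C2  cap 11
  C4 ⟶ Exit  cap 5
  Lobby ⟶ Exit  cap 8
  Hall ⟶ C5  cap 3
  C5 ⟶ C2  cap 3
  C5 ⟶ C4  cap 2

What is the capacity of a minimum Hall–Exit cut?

13

Augment Hall→C5→C4→Exit: bottleneck 2, flow now 2.
Augment Hall→C5→Lobby→Exit: bottleneck 1, flow now 3.
Augment Hall→C2→C4→Exit: bottleneck 3, flow now 6.
Augment Hall→C2→Lobby→Exit: bottleneck 7, flow now 13.
No augmenting path remains; maximum flow = 13.
By max-flow min-cut, the minimum cut capacity equals the max flow.
In the residual graph, reachable from Hall: {Hall, C5, C2, C4, Lobby}.
Min-cut edges: C4→Exit (5), Lobby→Exit (8); capacity 5 + 8 = 13.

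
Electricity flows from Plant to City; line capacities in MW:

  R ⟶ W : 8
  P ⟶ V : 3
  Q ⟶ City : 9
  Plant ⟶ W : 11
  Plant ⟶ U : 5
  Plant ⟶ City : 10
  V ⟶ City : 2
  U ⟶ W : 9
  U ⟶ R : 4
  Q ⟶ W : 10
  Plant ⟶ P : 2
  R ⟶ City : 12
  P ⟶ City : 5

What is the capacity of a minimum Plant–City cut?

Augment Plant→City: bottleneck 10, flow now 10.
Augment Plant→P→City: bottleneck 2, flow now 12.
Augment Plant→U→R→City: bottleneck 4, flow now 16.
No augmenting path remains; maximum flow = 16.
By max-flow min-cut, the minimum cut capacity equals the max flow.
In the residual graph, reachable from Plant: {Plant, U, W}.
Min-cut edges: Plant→P (2), Plant→City (10), U→R (4); capacity 2 + 10 + 4 = 16.

16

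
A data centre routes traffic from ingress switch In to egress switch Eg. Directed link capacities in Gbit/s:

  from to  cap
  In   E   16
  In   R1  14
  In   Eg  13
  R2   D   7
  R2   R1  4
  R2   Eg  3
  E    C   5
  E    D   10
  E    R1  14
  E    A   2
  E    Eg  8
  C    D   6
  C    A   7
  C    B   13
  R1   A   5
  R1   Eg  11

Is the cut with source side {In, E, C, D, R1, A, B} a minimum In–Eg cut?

Yes — it is a minimum cut (capacity 32).

Given cut capacity: 13 + 8 + 11 = 32.
Augment In→Eg: bottleneck 13, flow now 13.
Augment In→E→Eg: bottleneck 8, flow now 21.
Augment In→R1→Eg: bottleneck 11, flow now 32.
No augmenting path remains; maximum flow = 32.
Cut capacity 32 equals the max flow, so it is a minimum cut.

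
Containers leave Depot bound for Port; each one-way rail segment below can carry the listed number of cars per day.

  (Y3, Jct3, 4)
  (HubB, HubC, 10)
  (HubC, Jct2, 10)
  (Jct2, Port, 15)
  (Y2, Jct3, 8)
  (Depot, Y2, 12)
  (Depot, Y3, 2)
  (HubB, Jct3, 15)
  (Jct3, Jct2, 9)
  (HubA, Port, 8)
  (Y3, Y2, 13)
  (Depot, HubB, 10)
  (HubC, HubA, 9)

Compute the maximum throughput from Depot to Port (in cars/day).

Augment Depot→Y3→Jct3→Jct2→Port: bottleneck 2, flow now 2.
Augment Depot→Y2→Jct3→Jct2→Port: bottleneck 7, flow now 9.
Augment Depot→HubB→HubC→HubA→Port: bottleneck 8, flow now 17.
Augment Depot→HubB→HubC→Jct2→Port: bottleneck 2, flow now 19.
No augmenting path remains; maximum flow = 19.
In the residual graph, reachable from Depot: {Depot, Y3, Y2, Jct3}.
Min-cut edges: Depot→HubB (10), Jct3→Jct2 (9); capacity 10 + 9 = 19.
This cut is saturated, so no flow can exceed 19.

19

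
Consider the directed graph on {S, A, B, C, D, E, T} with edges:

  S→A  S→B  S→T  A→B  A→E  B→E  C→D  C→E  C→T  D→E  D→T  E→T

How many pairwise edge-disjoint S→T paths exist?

Assign every edge capacity 1; by Menger, the answer equals the max flow.
Path S→T (+1); total 1.
Path S→A→E→T (+1); total 2.
No residual S→T path; max flow = 2.
Certifying cut of size 2: {E→T, S→T}.

2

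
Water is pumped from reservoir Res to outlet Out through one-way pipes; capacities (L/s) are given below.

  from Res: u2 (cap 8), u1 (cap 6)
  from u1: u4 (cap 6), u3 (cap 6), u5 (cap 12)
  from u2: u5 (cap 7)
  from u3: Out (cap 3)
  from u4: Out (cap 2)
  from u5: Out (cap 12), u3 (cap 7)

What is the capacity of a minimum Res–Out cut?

Augment Res→u1→u3→Out: bottleneck 3, flow now 3.
Augment Res→u1→u4→Out: bottleneck 2, flow now 5.
Augment Res→u1→u5→Out: bottleneck 1, flow now 6.
Augment Res→u2→u5→Out: bottleneck 7, flow now 13.
No augmenting path remains; maximum flow = 13.
By max-flow min-cut, the minimum cut capacity equals the max flow.
In the residual graph, reachable from Res: {Res, u2}.
Min-cut edges: Res→u1 (6), u2→u5 (7); capacity 6 + 7 = 13.

13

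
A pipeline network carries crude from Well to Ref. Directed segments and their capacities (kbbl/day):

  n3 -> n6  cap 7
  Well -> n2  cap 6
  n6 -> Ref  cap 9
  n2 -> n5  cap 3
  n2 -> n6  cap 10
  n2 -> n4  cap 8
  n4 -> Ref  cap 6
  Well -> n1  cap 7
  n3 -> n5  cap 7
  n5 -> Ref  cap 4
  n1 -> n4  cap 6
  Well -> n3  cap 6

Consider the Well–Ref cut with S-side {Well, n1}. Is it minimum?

Yes — it is a minimum cut (capacity 18).

Given cut capacity: 6 + 6 + 6 = 18.
Augment Well→n1→n4→Ref: bottleneck 6, flow now 6.
Augment Well→n2→n5→Ref: bottleneck 3, flow now 9.
Augment Well→n2→n6→Ref: bottleneck 3, flow now 12.
Augment Well→n3→n5→Ref: bottleneck 1, flow now 13.
Augment Well→n3→n6→Ref: bottleneck 5, flow now 18.
No augmenting path remains; maximum flow = 18.
Cut capacity 18 equals the max flow, so it is a minimum cut.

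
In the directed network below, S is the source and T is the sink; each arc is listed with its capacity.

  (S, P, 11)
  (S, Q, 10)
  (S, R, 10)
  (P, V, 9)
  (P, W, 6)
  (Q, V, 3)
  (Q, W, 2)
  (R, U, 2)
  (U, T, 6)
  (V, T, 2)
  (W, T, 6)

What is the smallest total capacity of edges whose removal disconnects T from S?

Augment S→P→V→T: bottleneck 2, flow now 2.
Augment S→P→W→T: bottleneck 6, flow now 8.
Augment S→R→U→T: bottleneck 2, flow now 10.
No augmenting path remains; maximum flow = 10.
By max-flow min-cut, the minimum cut capacity equals the max flow.
In the residual graph, reachable from S: {S, P, Q, R, V, W}.
Min-cut edges: R→U (2), V→T (2), W→T (6); capacity 2 + 2 + 6 = 10.

10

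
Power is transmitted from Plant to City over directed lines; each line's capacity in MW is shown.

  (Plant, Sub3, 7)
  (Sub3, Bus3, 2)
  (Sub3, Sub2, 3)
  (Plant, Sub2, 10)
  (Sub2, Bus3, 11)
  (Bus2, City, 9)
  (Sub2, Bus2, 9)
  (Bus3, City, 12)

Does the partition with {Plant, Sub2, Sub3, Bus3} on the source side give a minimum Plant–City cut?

No — its capacity is 21, but the minimum cut has capacity 15.

Given cut capacity: 9 + 12 = 21.
Augment Plant→Sub2→Bus3→City: bottleneck 10, flow now 10.
Augment Plant→Sub3→Bus3→City: bottleneck 2, flow now 12.
Augment Plant→Sub3→Sub2→Bus2→City: bottleneck 3, flow now 15.
No augmenting path remains; maximum flow = 15.
In the residual graph, reachable from Plant: {Plant, Sub3}.
Min-cut edges: Plant→Sub2 (10), Sub3→Sub2 (3), Sub3→Bus3 (2); capacity 10 + 3 + 2 = 15.
Cut capacity 21 exceeds the max flow 15, so it is not minimum.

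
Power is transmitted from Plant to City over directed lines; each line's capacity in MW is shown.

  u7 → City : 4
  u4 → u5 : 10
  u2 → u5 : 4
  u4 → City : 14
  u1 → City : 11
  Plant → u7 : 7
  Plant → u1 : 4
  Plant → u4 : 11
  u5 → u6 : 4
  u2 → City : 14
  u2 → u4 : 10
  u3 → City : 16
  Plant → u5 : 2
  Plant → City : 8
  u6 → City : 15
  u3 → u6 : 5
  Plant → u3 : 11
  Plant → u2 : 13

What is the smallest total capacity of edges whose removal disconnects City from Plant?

Augment Plant→City: bottleneck 8, flow now 8.
Augment Plant→u1→City: bottleneck 4, flow now 12.
Augment Plant→u2→City: bottleneck 13, flow now 25.
Augment Plant→u3→City: bottleneck 11, flow now 36.
Augment Plant→u4→City: bottleneck 11, flow now 47.
Augment Plant→u7→City: bottleneck 4, flow now 51.
Augment Plant→u5→u6→City: bottleneck 2, flow now 53.
No augmenting path remains; maximum flow = 53.
By max-flow min-cut, the minimum cut capacity equals the max flow.
In the residual graph, reachable from Plant: {Plant, u7}.
Min-cut edges: Plant→u1 (4), Plant→u2 (13), Plant→u3 (11), Plant→u4 (11), Plant→u5 (2), Plant→City (8), u7→City (4); capacity 4 + 13 + 11 + 11 + 2 + 8 + 4 = 53.

53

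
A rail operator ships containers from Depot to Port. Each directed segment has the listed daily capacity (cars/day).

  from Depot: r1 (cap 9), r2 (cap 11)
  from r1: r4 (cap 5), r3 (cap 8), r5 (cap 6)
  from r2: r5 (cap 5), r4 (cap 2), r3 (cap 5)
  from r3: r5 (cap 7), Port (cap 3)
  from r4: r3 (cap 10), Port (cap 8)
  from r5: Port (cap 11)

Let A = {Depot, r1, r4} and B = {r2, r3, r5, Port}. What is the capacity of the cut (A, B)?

Edges leaving {Depot, r1, r4}: Depot→r2 (11), r1→r3 (8), r1→r5 (6), r4→r3 (10), r4→Port (8).
Cut capacity = 11 + 8 + 6 + 10 + 8 = 43.

43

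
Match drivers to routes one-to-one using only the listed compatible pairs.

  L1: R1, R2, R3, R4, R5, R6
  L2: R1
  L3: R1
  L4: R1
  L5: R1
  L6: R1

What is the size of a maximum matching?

2

Unit-capacity flow: source→left, listed edges, right→sink; max matching = max flow.
Augmenting path L1→R1 (+1); matched 1.
Augmenting path L2→R1→L1→R2 (+1); matched 2.
No augmenting path remains; maximum matching = 2.
König certificate: {L1, R1} is a vertex cover of size 2 (every listed pair touches it), so no matching can be larger.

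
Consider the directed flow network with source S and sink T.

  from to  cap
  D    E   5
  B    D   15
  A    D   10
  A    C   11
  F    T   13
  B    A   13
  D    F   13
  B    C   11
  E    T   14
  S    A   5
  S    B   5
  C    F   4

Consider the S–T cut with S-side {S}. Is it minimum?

Yes — it is a minimum cut (capacity 10).

Given cut capacity: 5 + 5 = 10.
Augment S→A→C→F→T: bottleneck 4, flow now 4.
Augment S→A→D→E→T: bottleneck 1, flow now 5.
Augment S→B→D→E→T: bottleneck 4, flow now 9.
Augment S→B→D→F→T: bottleneck 1, flow now 10.
No augmenting path remains; maximum flow = 10.
Cut capacity 10 equals the max flow, so it is a minimum cut.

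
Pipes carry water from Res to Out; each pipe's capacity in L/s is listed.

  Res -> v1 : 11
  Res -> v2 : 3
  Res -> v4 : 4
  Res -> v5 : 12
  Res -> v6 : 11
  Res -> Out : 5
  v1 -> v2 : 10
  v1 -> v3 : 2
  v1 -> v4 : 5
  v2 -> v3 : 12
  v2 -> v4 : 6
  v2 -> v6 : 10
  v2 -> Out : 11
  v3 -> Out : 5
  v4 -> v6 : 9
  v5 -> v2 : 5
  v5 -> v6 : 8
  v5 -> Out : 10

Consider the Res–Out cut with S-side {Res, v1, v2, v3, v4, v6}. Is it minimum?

Given cut capacity: 12 + 5 + 11 + 5 = 33.
Augment Res→Out: bottleneck 5, flow now 5.
Augment Res→v2→Out: bottleneck 3, flow now 8.
Augment Res→v5→Out: bottleneck 10, flow now 18.
Augment Res→v1→v2→Out: bottleneck 8, flow now 26.
Augment Res→v1→v3→Out: bottleneck 2, flow now 28.
Augment Res→v1→v2→v3→Out: bottleneck 1, flow now 29.
Augment Res→v5→v2→v3→Out: bottleneck 2, flow now 31.
No augmenting path remains; maximum flow = 31.
In the residual graph, reachable from Res: {Res, v4, v6}.
Min-cut edges: Res→v1 (11), Res→v2 (3), Res→v5 (12), Res→Out (5); capacity 11 + 3 + 12 + 5 = 31.
Cut capacity 33 exceeds the max flow 31, so it is not minimum.

No — its capacity is 33, but the minimum cut has capacity 31.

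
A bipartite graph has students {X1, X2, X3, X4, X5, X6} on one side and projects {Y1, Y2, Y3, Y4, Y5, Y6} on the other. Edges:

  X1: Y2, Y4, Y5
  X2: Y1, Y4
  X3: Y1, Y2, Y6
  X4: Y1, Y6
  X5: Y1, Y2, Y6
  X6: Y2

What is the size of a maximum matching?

Unit-capacity flow: source→left, listed edges, right→sink; max matching = max flow.
Augmenting path X1→Y2 (+1); matched 1.
Augmenting path X2→Y1 (+1); matched 2.
Augmenting path X3→Y6 (+1); matched 3.
Augmenting path X4→Y1→X2→Y4 (+1); matched 4.
Augmenting path X5→Y2→X1→Y5 (+1); matched 5.
No augmenting path remains; maximum matching = 5.
König certificate: {X1, X2, Y1, Y2, Y6} is a vertex cover of size 5 (every listed pair touches it), so no matching can be larger.

5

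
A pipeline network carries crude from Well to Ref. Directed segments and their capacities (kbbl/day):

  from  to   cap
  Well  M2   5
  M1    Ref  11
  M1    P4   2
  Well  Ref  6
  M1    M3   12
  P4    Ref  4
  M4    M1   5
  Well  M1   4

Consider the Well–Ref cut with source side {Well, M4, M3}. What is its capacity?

20

Edges leaving {Well, M4, M3}: Well→M2 (5), Well→M1 (4), Well→Ref (6), M4→M1 (5).
Cut capacity = 5 + 4 + 6 + 5 = 20.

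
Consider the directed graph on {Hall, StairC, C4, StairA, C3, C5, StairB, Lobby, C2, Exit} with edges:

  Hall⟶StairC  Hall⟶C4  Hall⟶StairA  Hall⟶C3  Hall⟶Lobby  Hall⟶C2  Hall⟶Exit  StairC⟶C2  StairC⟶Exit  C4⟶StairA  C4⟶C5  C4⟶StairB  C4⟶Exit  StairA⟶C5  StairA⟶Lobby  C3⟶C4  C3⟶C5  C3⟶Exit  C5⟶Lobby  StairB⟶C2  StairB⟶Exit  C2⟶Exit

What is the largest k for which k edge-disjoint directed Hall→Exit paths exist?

5

Assign every edge capacity 1; by Menger, the answer equals the max flow.
Path Hall→Exit (+1); total 1.
Path Hall→StairC→Exit (+1); total 2.
Path Hall→C4→Exit (+1); total 3.
Path Hall→C3→Exit (+1); total 4.
Path Hall→C2→Exit (+1); total 5.
No residual Hall→Exit path; max flow = 5.
Certifying cut of size 5: {Hall→C2, Hall→C3, Hall→C4, Hall→Exit, Hall→StairC}.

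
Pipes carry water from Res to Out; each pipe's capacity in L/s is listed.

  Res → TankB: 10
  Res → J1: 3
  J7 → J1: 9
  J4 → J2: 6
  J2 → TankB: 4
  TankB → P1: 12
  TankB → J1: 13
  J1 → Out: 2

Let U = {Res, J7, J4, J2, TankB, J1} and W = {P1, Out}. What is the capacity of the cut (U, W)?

14

Edges leaving {Res, J7, J4, J2, TankB, J1}: TankB→P1 (12), J1→Out (2).
Cut capacity = 12 + 2 = 14.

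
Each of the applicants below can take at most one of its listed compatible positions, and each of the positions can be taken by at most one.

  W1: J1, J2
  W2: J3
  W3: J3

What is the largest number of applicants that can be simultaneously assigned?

Unit-capacity flow: source→left, listed edges, right→sink; max matching = max flow.
Augmenting path W1→J1 (+1); matched 1.
Augmenting path W2→J3 (+1); matched 2.
No augmenting path remains; maximum matching = 2.
König certificate: {W1, J3} is a vertex cover of size 2 (every listed pair touches it), so no matching can be larger.

2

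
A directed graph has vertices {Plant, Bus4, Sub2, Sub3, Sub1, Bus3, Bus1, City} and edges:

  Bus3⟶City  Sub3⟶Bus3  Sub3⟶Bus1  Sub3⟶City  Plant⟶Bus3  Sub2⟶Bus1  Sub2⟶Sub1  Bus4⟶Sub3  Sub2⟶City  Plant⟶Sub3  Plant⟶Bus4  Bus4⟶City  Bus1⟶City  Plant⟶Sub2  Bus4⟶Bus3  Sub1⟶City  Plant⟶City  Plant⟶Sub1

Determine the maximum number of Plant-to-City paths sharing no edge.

Assign every edge capacity 1; by Menger, the answer equals the max flow.
Path Plant→City (+1); total 1.
Path Plant→Bus4→City (+1); total 2.
Path Plant→Sub2→City (+1); total 3.
Path Plant→Sub3→City (+1); total 4.
Path Plant→Sub1→City (+1); total 5.
Path Plant→Bus3→City (+1); total 6.
No residual Plant→City path; max flow = 6.
Certifying cut of size 6: {Plant→Bus3, Plant→Bus4, Plant→City, Plant→Sub1, Plant→Sub2, Plant→Sub3}.

6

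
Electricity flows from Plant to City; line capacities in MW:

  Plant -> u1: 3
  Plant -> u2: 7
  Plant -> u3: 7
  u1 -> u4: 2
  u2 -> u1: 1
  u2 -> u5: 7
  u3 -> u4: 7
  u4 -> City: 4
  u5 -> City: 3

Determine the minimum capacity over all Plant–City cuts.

7

Augment Plant→u1→u4→City: bottleneck 2, flow now 2.
Augment Plant→u2→u5→City: bottleneck 3, flow now 5.
Augment Plant→u3→u4→City: bottleneck 2, flow now 7.
No augmenting path remains; maximum flow = 7.
By max-flow min-cut, the minimum cut capacity equals the max flow.
In the residual graph, reachable from Plant: {Plant, u1, u2, u3, u4, u5}.
Min-cut edges: u4→City (4), u5→City (3); capacity 4 + 3 = 7.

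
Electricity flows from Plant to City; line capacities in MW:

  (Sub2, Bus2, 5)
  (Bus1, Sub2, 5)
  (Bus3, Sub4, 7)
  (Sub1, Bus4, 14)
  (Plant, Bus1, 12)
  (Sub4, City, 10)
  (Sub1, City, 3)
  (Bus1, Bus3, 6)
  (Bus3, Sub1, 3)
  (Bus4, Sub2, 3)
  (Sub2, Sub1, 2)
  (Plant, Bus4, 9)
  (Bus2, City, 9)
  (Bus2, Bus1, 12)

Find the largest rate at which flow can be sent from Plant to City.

13

Augment Plant→Bus4→Sub2→Sub1→City: bottleneck 2, flow now 2.
Augment Plant→Bus4→Sub2→Bus2→City: bottleneck 1, flow now 3.
Augment Plant→Bus1→Sub2→Bus2→City: bottleneck 4, flow now 7.
Augment Plant→Bus1→Bus3→Sub1→City: bottleneck 1, flow now 8.
Augment Plant→Bus1→Bus3→Sub4→City: bottleneck 5, flow now 13.
No augmenting path remains; maximum flow = 13.
In the residual graph, reachable from Plant: {Plant, Bus4, Bus1, Sub2}.
Min-cut edges: Bus1→Bus3 (6), Sub2→Sub1 (2), Sub2→Bus2 (5); capacity 6 + 2 + 5 = 13.
This cut is saturated, so no flow can exceed 13.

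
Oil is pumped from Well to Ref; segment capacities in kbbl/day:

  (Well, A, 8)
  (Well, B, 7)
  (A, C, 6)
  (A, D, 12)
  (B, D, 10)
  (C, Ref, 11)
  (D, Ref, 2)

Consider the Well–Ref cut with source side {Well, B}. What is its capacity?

18

Edges leaving {Well, B}: Well→A (8), B→D (10).
Cut capacity = 8 + 10 = 18.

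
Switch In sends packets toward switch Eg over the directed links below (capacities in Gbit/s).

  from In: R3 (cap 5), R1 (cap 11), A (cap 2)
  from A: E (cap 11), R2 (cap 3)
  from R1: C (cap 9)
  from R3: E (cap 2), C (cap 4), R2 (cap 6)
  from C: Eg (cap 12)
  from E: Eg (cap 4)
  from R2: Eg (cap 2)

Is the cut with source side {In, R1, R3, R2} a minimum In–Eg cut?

No — its capacity is 19, but the minimum cut has capacity 16.

Given cut capacity: 2 + 9 + 4 + 2 + 2 = 19.
Augment In→A→E→Eg: bottleneck 2, flow now 2.
Augment In→R1→C→Eg: bottleneck 9, flow now 11.
Augment In→R3→C→Eg: bottleneck 3, flow now 14.
Augment In→R3→E→Eg: bottleneck 2, flow now 16.
No augmenting path remains; maximum flow = 16.
In the residual graph, reachable from In: {In, R1}.
Min-cut edges: In→A (2), In→R3 (5), R1→C (9); capacity 2 + 5 + 9 = 16.
Cut capacity 19 exceeds the max flow 16, so it is not minimum.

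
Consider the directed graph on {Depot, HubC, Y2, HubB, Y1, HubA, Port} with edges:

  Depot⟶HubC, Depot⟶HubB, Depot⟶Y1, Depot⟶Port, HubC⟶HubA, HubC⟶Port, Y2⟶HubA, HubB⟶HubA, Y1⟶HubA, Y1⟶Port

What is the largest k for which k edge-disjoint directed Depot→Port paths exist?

3

Assign every edge capacity 1; by Menger, the answer equals the max flow.
Path Depot→Port (+1); total 1.
Path Depot→HubC→Port (+1); total 2.
Path Depot→Y1→Port (+1); total 3.
No residual Depot→Port path; max flow = 3.
Certifying cut of size 3: {Depot→HubC, Depot→Port, Depot→Y1}.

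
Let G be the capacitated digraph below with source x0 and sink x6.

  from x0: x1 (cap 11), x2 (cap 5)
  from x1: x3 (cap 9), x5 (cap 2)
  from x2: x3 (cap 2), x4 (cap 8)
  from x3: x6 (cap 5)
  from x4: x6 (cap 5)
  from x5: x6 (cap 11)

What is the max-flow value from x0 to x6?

12

Augment x0→x1→x3→x6: bottleneck 5, flow now 5.
Augment x0→x1→x5→x6: bottleneck 2, flow now 7.
Augment x0→x2→x4→x6: bottleneck 5, flow now 12.
No augmenting path remains; maximum flow = 12.
In the residual graph, reachable from x0: {x0, x1, x3}.
Min-cut edges: x0→x2 (5), x1→x5 (2), x3→x6 (5); capacity 5 + 2 + 5 = 12.
This cut is saturated, so no flow can exceed 12.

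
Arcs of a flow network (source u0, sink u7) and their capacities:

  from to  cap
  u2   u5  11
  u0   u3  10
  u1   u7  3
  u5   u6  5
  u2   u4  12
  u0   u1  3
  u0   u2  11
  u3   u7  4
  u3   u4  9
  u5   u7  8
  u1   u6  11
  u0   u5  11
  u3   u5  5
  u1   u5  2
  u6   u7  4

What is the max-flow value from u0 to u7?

Augment u0→u1→u7: bottleneck 3, flow now 3.
Augment u0→u3→u7: bottleneck 4, flow now 7.
Augment u0→u5→u7: bottleneck 8, flow now 15.
Augment u0→u5→u6→u7: bottleneck 3, flow now 18.
Augment u0→u2→u5→u6→u7: bottleneck 1, flow now 19.
No augmenting path remains; maximum flow = 19.
In the residual graph, reachable from u0: {u0, u2, u3, u4, u5, u6}.
Min-cut edges: u0→u1 (3), u3→u7 (4), u5→u7 (8), u6→u7 (4); capacity 3 + 4 + 8 + 4 = 19.
This cut is saturated, so no flow can exceed 19.

19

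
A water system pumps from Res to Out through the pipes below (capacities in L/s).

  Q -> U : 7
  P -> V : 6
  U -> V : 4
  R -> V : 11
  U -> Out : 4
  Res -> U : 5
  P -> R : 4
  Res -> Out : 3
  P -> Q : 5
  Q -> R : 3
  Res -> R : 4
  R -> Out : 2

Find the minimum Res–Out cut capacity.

Augment Res→Out: bottleneck 3, flow now 3.
Augment Res→R→Out: bottleneck 2, flow now 5.
Augment Res→U→Out: bottleneck 4, flow now 9.
No augmenting path remains; maximum flow = 9.
By max-flow min-cut, the minimum cut capacity equals the max flow.
In the residual graph, reachable from Res: {Res, R, U, V}.
Min-cut edges: Res→Out (3), R→Out (2), U→Out (4); capacity 3 + 2 + 4 = 9.

9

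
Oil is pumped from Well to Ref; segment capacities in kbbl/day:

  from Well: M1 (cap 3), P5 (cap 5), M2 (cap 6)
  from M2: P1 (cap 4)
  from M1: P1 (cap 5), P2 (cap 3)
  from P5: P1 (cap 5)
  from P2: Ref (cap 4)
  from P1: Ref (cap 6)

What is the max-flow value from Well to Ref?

9

Augment Well→M2→P1→Ref: bottleneck 4, flow now 4.
Augment Well→M1→P2→Ref: bottleneck 3, flow now 7.
Augment Well→P5→P1→Ref: bottleneck 2, flow now 9.
No augmenting path remains; maximum flow = 9.
In the residual graph, reachable from Well: {Well, M2, P5, P1}.
Min-cut edges: Well→M1 (3), P1→Ref (6); capacity 3 + 6 = 9.
This cut is saturated, so no flow can exceed 9.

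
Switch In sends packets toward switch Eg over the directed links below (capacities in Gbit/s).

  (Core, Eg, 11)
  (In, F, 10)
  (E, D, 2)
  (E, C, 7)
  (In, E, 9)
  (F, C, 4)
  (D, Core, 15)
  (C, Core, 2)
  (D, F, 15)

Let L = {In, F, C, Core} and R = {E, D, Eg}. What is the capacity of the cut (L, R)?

20

Edges leaving {In, F, C, Core}: In→E (9), Core→Eg (11).
Cut capacity = 9 + 11 = 20.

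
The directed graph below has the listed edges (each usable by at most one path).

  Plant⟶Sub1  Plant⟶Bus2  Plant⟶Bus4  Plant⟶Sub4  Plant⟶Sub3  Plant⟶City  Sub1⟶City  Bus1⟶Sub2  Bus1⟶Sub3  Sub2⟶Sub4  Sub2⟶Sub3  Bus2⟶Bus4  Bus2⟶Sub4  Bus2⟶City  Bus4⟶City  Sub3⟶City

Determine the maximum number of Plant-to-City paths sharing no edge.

Assign every edge capacity 1; by Menger, the answer equals the max flow.
Path Plant→City (+1); total 1.
Path Plant→Sub1→City (+1); total 2.
Path Plant→Bus2→City (+1); total 3.
Path Plant→Bus4→City (+1); total 4.
Path Plant→Sub3→City (+1); total 5.
No residual Plant→City path; max flow = 5.
Certifying cut of size 5: {Plant→Bus2, Plant→Bus4, Plant→City, Plant→Sub1, Plant→Sub3}.

5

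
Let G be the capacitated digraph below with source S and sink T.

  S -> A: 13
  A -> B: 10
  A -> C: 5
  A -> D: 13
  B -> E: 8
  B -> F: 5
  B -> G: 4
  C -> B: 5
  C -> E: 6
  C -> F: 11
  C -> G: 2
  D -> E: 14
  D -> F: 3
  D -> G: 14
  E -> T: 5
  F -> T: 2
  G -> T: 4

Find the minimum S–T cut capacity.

11

Augment S→A→B→E→T: bottleneck 5, flow now 5.
Augment S→A→B→F→T: bottleneck 2, flow now 7.
Augment S→A→B→G→T: bottleneck 3, flow now 10.
Augment S→A→C→G→T: bottleneck 1, flow now 11.
No augmenting path remains; maximum flow = 11.
By max-flow min-cut, the minimum cut capacity equals the max flow.
In the residual graph, reachable from S: {S, A, B, C, D, E, F, G}.
Min-cut edges: E→T (5), F→T (2), G→T (4); capacity 5 + 2 + 4 = 11.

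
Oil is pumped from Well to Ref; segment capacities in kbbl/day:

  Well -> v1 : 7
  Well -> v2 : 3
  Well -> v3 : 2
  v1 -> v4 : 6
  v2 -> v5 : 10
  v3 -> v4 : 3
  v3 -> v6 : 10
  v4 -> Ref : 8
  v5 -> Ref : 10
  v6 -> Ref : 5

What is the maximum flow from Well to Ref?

Augment Well→v1→v4→Ref: bottleneck 6, flow now 6.
Augment Well→v2→v5→Ref: bottleneck 3, flow now 9.
Augment Well→v3→v4→Ref: bottleneck 2, flow now 11.
No augmenting path remains; maximum flow = 11.
In the residual graph, reachable from Well: {Well, v1}.
Min-cut edges: Well→v2 (3), Well→v3 (2), v1→v4 (6); capacity 3 + 2 + 6 = 11.
This cut is saturated, so no flow can exceed 11.

11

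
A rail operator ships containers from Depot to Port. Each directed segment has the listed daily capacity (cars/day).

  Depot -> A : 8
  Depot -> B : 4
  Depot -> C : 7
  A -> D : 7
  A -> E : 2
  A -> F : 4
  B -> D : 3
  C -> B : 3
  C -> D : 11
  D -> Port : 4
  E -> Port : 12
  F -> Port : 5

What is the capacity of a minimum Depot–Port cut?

Augment Depot→A→D→Port: bottleneck 4, flow now 4.
Augment Depot→A→E→Port: bottleneck 2, flow now 6.
Augment Depot→A→F→Port: bottleneck 2, flow now 8.
Augment Depot→B→D→A→F→Port: bottleneck 2, flow now 10. (uses reverse residual edge)
No augmenting path remains; maximum flow = 10.
By max-flow min-cut, the minimum cut capacity equals the max flow.
In the residual graph, reachable from Depot: {Depot, A, B, C, D}.
Min-cut edges: A→E (2), A→F (4), D→Port (4); capacity 2 + 4 + 4 = 10.

10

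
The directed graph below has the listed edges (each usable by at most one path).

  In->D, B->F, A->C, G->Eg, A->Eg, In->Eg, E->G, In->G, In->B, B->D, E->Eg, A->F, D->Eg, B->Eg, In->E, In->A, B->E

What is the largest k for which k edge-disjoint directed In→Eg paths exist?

6

Assign every edge capacity 1; by Menger, the answer equals the max flow.
Path In→Eg (+1); total 1.
Path In→A→Eg (+1); total 2.
Path In→B→Eg (+1); total 3.
Path In→D→Eg (+1); total 4.
Path In→E→Eg (+1); total 5.
Path In→G→Eg (+1); total 6.
No residual In→Eg path; max flow = 6.
Certifying cut of size 6: {In→A, In→B, In→D, In→E, In→Eg, In→G}.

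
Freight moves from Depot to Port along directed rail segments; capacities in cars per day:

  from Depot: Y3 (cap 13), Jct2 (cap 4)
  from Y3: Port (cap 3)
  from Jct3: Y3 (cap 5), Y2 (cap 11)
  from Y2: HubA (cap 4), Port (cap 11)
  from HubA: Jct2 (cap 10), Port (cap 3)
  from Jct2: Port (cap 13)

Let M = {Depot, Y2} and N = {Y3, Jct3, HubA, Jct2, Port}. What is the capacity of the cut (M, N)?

32

Edges leaving {Depot, Y2}: Depot→Y3 (13), Depot→Jct2 (4), Y2→HubA (4), Y2→Port (11).
Cut capacity = 13 + 4 + 4 + 11 = 32.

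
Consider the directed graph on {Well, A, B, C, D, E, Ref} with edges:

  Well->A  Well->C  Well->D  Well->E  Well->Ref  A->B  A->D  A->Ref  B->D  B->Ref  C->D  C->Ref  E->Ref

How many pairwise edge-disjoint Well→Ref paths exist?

4

Assign every edge capacity 1; by Menger, the answer equals the max flow.
Path Well→Ref (+1); total 1.
Path Well→A→Ref (+1); total 2.
Path Well→C→Ref (+1); total 3.
Path Well→E→Ref (+1); total 4.
No residual Well→Ref path; max flow = 4.
Certifying cut of size 4: {Well→A, Well→C, Well→E, Well→Ref}.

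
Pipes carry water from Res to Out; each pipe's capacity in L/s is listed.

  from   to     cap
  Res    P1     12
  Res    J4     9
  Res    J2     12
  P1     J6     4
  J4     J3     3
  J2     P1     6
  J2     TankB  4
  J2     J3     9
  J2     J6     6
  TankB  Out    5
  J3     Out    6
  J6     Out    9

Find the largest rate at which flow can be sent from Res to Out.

19

Augment Res→P1→J6→Out: bottleneck 4, flow now 4.
Augment Res→J4→J3→Out: bottleneck 3, flow now 7.
Augment Res→J2→TankB→Out: bottleneck 4, flow now 11.
Augment Res→J2→J3→Out: bottleneck 3, flow now 14.
Augment Res→J2→J6→Out: bottleneck 5, flow now 19.
No augmenting path remains; maximum flow = 19.
In the residual graph, reachable from Res: {Res, P1, J4}.
Min-cut edges: Res→J2 (12), P1→J6 (4), J4→J3 (3); capacity 12 + 4 + 3 = 19.
This cut is saturated, so no flow can exceed 19.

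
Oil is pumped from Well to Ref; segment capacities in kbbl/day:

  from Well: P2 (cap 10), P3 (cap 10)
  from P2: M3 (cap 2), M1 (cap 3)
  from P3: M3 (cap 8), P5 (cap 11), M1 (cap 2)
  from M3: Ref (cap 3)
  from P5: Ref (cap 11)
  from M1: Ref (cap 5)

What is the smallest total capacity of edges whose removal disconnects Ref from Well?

15

Augment Well→P2→M3→Ref: bottleneck 2, flow now 2.
Augment Well→P2→M1→Ref: bottleneck 3, flow now 5.
Augment Well→P3→M3→Ref: bottleneck 1, flow now 6.
Augment Well→P3→P5→Ref: bottleneck 9, flow now 15.
No augmenting path remains; maximum flow = 15.
By max-flow min-cut, the minimum cut capacity equals the max flow.
In the residual graph, reachable from Well: {Well, P2}.
Min-cut edges: Well→P3 (10), P2→M3 (2), P2→M1 (3); capacity 10 + 2 + 3 = 15.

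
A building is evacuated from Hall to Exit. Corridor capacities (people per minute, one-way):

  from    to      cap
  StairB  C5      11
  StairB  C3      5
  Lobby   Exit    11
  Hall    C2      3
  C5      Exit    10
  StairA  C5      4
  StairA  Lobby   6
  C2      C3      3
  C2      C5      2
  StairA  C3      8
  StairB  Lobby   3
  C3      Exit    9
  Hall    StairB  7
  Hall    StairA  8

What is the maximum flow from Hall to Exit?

18

Augment Hall→StairA→C3→Exit: bottleneck 8, flow now 8.
Augment Hall→StairB→C3→Exit: bottleneck 1, flow now 9.
Augment Hall→StairB→Lobby→Exit: bottleneck 3, flow now 12.
Augment Hall→StairB→C5→Exit: bottleneck 3, flow now 15.
Augment Hall→C2→C5→Exit: bottleneck 2, flow now 17.
Augment Hall→C2→C3→StairA→Lobby→Exit: bottleneck 1, flow now 18. (uses reverse residual edge)
No augmenting path remains; maximum flow = 18.
In the residual graph, reachable from Hall: {Hall}.
Min-cut edges: Hall→StairA (8), Hall→StairB (7), Hall→C2 (3); capacity 8 + 7 + 3 = 18.
This cut is saturated, so no flow can exceed 18.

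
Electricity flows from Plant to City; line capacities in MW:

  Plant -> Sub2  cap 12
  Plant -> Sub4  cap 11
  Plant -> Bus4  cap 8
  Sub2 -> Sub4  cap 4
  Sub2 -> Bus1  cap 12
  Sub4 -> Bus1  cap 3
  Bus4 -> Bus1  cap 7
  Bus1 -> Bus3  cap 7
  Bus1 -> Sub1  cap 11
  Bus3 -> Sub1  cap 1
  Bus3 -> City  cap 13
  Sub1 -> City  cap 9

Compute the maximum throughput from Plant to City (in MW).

16

Augment Plant→Sub2→Bus1→Bus3→City: bottleneck 7, flow now 7.
Augment Plant→Sub2→Bus1→Sub1→City: bottleneck 5, flow now 12.
Augment Plant→Sub4→Bus1→Sub1→City: bottleneck 3, flow now 15.
Augment Plant→Bus4→Bus1→Sub1→City: bottleneck 1, flow now 16.
No augmenting path remains; maximum flow = 16.
In the residual graph, reachable from Plant: {Plant, Sub2, Sub4, Bus4, Bus1, Sub1}.
Min-cut edges: Bus1→Bus3 (7), Sub1→City (9); capacity 7 + 9 = 16.
This cut is saturated, so no flow can exceed 16.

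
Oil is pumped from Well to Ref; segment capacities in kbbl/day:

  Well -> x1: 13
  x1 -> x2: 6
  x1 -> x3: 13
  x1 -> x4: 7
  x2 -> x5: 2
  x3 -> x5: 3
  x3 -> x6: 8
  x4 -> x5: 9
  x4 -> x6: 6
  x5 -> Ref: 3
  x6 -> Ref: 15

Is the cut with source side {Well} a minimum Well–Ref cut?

Given cut capacity: 13 = 13.
Augment Well→x1→x2→x5→Ref: bottleneck 2, flow now 2.
Augment Well→x1→x3→x5→Ref: bottleneck 1, flow now 3.
Augment Well→x1→x3→x6→Ref: bottleneck 8, flow now 11.
Augment Well→x1→x4→x6→Ref: bottleneck 2, flow now 13.
No augmenting path remains; maximum flow = 13.
Cut capacity 13 equals the max flow, so it is a minimum cut.

Yes — it is a minimum cut (capacity 13).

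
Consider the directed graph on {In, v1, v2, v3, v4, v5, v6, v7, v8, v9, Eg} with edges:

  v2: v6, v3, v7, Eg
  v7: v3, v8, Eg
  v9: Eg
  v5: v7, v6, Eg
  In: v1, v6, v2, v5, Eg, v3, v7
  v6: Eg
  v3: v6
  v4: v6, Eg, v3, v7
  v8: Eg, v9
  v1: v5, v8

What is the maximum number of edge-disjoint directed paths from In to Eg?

Assign every edge capacity 1; by Menger, the answer equals the max flow.
Path In→Eg (+1); total 1.
Path In→v2→Eg (+1); total 2.
Path In→v5→Eg (+1); total 3.
Path In→v6→Eg (+1); total 4.
Path In→v7→Eg (+1); total 5.
Path In→v1→v8→Eg (+1); total 6.
No residual In→Eg path; max flow = 6.
Certifying cut of size 6: {In→Eg, In→v1, In→v2, In→v5, In→v7, v6→Eg}.

6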